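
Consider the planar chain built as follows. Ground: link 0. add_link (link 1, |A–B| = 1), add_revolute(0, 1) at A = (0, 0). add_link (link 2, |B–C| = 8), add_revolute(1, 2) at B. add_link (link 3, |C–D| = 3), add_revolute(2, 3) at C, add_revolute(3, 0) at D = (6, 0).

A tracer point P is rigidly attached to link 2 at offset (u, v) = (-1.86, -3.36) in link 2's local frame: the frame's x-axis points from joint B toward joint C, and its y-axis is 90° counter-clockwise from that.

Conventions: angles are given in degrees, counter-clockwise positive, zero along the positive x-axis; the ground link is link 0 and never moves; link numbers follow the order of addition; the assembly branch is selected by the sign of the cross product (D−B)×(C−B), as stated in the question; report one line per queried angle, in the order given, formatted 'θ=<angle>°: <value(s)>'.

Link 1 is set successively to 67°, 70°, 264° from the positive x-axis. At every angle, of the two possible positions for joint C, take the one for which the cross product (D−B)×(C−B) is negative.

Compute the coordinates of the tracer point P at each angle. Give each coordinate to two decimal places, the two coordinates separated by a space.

A=(0,0), D=(6.00,0)
θ=67°: B = A + 1.00·(cos67°, sin67°) = (0.3907, 0.9205)
θ=67°: |BD| = 5.6843
θ=67°: circle(B,8.00) ∩ circle(D,3.00): a=7.6800, h=2.2399
θ=67°:   candidates: C₊=(8.3321,1.8871) cross=12.732; C₋=(7.6067,-2.5335) cross=-12.732
θ=67°:   branch - wants cross < 0 → take C=(7.6067,-2.5335) (cross=-12.732)
θ=67°: ex = (C−B)/|BC| = (0.9020,-0.4317); ey = (0.4317,0.9020)
θ=67°: P = B + -1.86·ex + -3.36·ey = (-2.7377,-1.3071)
θ=70°: B = A + 1.00·(cos70°, sin70°) = (0.3420, 0.9397)
θ=70°: |BD| = 5.7355
θ=70°: circle(B,8.00) ∩ circle(D,3.00): a=7.6625, h=2.2993
θ=70°:   candidates: C₊=(8.2776,1.9525) cross=13.188; C₋=(7.5242,-2.5839) cross=-13.188
θ=70°:   branch - wants cross < 0 → take C=(7.5242,-2.5839) (cross=-13.188)
θ=70°: ex = (C−B)/|BC| = (0.8978,-0.4405); ey = (0.4405,0.8978)
θ=70°: P = B + -1.86·ex + -3.36·ey = (-2.8078,-1.2576)
θ=264°: B = A + 1.00·(cos264°, sin264°) = (-0.1045, -0.9945)
θ=264°: |BD| = 6.1850
θ=264°: circle(B,8.00) ∩ circle(D,3.00): a=7.5387, h=2.6772
θ=264°:   candidates: C₊=(6.9056,2.8600) cross=16.559; C₋=(7.7666,-2.4247) cross=-16.559
θ=264°:   branch - wants cross < 0 → take C=(7.7666,-2.4247) (cross=-16.559)
θ=264°: ex = (C−B)/|BC| = (0.9839,-0.1788); ey = (0.1788,0.9839)
θ=264°: P = B + -1.86·ex + -3.36·ey = (-2.5352,-3.9679)

θ=67°: -2.74 -1.31
θ=70°: -2.81 -1.26
θ=264°: -2.54 -3.97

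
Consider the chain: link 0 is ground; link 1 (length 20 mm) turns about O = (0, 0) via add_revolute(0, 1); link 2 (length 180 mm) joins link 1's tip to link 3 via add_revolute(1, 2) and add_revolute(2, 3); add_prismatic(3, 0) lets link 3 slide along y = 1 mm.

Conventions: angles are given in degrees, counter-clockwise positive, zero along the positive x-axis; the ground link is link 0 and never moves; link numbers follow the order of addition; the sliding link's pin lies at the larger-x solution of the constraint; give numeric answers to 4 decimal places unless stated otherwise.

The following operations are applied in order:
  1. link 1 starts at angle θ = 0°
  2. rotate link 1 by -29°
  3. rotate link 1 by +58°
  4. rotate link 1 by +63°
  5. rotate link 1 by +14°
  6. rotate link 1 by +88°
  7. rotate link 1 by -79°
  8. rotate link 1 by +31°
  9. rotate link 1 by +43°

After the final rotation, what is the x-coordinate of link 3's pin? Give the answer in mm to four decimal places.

geometry: r = 20 mm, L = 180 mm, e = 1 mm; θ starts at 0°
rotate link 1 by -29°: θ ← 0° -29° = -29°
rotate link 1 by +58°: θ ← -29° +58° = 29°
rotate link 1 by +63°: θ ← 29° +63° = 92°
rotate link 1 by +14°: θ ← 92° +14° = 106°
rotate link 1 by +88°: θ ← 106° +88° = 194°
rotate link 1 by -79°: θ ← 194° -79° = 115°
rotate link 1 by +31°: θ ← 115° +31° = 146°
rotate link 1 by +43°: θ ← 146° +43° = 189°
crank pin P = (r cos θ, r sin θ) = (-19.753767, -3.128689)
h = r sin θ − e = -3.128689 − 1 = -4.128689
x = r cos θ + √(L² − h²) = -19.753767 + 179.952644 = 160.198877

160.1989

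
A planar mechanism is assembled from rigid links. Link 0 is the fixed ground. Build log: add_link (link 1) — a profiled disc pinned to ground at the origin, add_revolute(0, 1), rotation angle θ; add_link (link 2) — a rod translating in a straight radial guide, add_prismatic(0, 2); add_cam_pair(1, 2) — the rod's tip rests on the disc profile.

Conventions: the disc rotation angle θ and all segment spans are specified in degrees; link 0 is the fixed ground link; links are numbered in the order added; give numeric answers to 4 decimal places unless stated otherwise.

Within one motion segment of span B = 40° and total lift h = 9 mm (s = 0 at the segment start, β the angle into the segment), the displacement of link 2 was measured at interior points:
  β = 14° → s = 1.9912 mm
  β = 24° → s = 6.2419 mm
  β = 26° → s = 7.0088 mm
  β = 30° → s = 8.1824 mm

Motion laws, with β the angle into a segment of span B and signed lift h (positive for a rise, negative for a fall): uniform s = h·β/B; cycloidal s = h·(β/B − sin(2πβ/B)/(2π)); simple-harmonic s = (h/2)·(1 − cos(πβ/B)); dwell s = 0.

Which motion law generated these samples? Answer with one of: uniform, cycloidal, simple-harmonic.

candidates at β/B = r: uniform s = h·r (linear in β); cycloidal s = h·(r − sin(2πr)/(2π)); simple-harmonic s = (h/2)(1 − cos(πr))
β=14°: printed 1.9912 | uniform 3.1500, cycloidal 1.9912, simple-harmonic 2.4570
β=24°: printed 6.2419 | uniform 5.4000, cycloidal 6.2419, simple-harmonic 5.8906
β=26°: printed 7.0088 | uniform 5.8500, cycloidal 7.0088, simple-harmonic 6.5430
β=30°: printed 8.1824 | uniform 6.7500, cycloidal 8.1824, simple-harmonic 7.6820
only one law matches every sample → cycloidal

cycloidal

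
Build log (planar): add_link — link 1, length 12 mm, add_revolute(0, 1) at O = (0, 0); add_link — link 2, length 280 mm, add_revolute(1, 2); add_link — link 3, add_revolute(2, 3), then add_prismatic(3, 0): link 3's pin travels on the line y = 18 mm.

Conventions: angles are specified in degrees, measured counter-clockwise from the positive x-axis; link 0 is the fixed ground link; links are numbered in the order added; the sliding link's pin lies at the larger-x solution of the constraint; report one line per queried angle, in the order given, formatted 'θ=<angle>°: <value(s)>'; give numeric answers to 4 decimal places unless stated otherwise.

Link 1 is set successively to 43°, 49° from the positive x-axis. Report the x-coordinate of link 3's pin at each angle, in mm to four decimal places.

geometry: r = 12 mm, L = 280 mm, e = 18 mm
θ=43°: crank pin P = (r cos θ, r sin θ) = (8.776244, 8.183980)
θ=43°: h = r sin θ − e = 8.183980 − 18 = -9.816020
θ=43°: x = r cos θ + √(L² − h²) = 8.776244 + 279.827886 = 288.604130
θ=49°: crank pin P = (r cos θ, r sin θ) = (7.872708, 9.056515)
θ=49°: h = r sin θ − e = 9.056515 − 18 = -8.943485
θ=49°: x = r cos θ + √(L² − h²) = 7.872708 + 279.857132 = 287.729840

θ=43°: 288.6041
θ=49°: 287.7298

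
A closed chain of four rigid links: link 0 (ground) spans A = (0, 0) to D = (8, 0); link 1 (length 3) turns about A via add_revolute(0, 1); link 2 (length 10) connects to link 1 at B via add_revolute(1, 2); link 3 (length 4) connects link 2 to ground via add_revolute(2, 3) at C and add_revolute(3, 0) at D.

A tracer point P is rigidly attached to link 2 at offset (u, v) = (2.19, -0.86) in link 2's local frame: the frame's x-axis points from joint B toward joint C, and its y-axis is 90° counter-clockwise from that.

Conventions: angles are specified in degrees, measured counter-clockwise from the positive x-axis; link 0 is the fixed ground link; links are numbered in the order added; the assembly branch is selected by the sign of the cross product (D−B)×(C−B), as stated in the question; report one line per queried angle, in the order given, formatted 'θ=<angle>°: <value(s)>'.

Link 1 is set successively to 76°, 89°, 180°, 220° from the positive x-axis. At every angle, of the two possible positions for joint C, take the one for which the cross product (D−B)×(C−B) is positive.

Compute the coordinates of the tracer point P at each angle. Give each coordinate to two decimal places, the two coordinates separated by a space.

A=(0,0), D=(8.00,0)
θ=76°: B = A + 3.00·(cos76°, sin76°) = (0.7258, 2.9109)
θ=76°: |BD| = 7.8350
θ=76°: circle(B,10.00) ∩ circle(D,4.00): a=9.2781, h=3.7306
θ=76°:   candidates: C₊=(10.7258,2.9275) cross=29.230; C₋=(7.9537,-3.9997) cross=-29.230
θ=76°:   branch + wants cross > 0 → take C=(10.7258,2.9275) (cross=29.230)
θ=76°: ex = (C−B)/|BC| = (1.0000,0.0017); ey = (-0.0017,1.0000)
θ=76°: P = B + 2.19·ex + -0.86·ey = (2.9172,2.0545)
θ=89°: B = A + 3.00·(cos89°, sin89°) = (0.0524, 2.9995)
θ=89°: |BD| = 8.4948
θ=89°: circle(B,10.00) ∩ circle(D,4.00): a=9.1916, h=3.9388
θ=89°:   candidates: C₊=(10.0427,3.4391) cross=33.460; C₋=(7.2611,-3.9312) cross=-33.460
θ=89°:   branch + wants cross > 0 → take C=(10.0427,3.4391) (cross=33.460)
θ=89°: ex = (C−B)/|BC| = (0.9990,0.0440); ey = (-0.0440,0.9990)
θ=89°: P = B + 2.19·ex + -0.86·ey = (2.2780,2.2366)
θ=180°: B = A + 3.00·(cos180°, sin180°) = (-3.0000, 0.0000)
θ=180°: |BD| = 11.0000
θ=180°: circle(B,10.00) ∩ circle(D,4.00): a=9.3182, h=3.6293
θ=180°:   candidates: C₊=(6.3182,3.6293) cross=39.922; C₋=(6.3182,-3.6293) cross=-39.922
θ=180°:   branch + wants cross > 0 → take C=(6.3182,3.6293) (cross=39.922)
θ=180°: ex = (C−B)/|BC| = (0.9318,0.3629); ey = (-0.3629,0.9318)
θ=180°: P = B + 2.19·ex + -0.86·ey = (-0.6472,-0.0066)
θ=220°: B = A + 3.00·(cos220°, sin220°) = (-2.2981, -1.9284)
θ=220°: |BD| = 10.4771
θ=220°: circle(B,10.00) ∩ circle(D,4.00): a=9.2473, h=3.8062
θ=220°:   candidates: C₊=(6.0906,3.5149) cross=39.879; C₋=(7.4917,-3.9676) cross=-39.879
θ=220°:   branch + wants cross > 0 → take C=(6.0906,3.5149) (cross=39.879)
θ=220°: ex = (C−B)/|BC| = (0.8389,0.5443); ey = (-0.5443,0.8389)
θ=220°: P = B + 2.19·ex + -0.86·ey = (0.0071,-1.4577)

θ=76°: 2.92 2.05
θ=89°: 2.28 2.24
θ=180°: -0.65 -0.01
θ=220°: 0.01 -1.46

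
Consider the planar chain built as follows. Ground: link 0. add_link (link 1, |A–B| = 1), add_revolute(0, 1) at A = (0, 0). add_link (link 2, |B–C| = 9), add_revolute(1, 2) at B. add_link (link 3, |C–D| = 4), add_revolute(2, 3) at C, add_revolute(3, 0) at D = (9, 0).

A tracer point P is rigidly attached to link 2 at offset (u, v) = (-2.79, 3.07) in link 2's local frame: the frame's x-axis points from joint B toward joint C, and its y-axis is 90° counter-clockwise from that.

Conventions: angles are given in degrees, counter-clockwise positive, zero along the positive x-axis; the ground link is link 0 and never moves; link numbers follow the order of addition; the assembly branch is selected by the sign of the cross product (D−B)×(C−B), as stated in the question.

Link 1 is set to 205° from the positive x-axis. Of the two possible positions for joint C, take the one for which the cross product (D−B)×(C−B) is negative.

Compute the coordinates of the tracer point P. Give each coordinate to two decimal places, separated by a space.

A=(0,0), D=(9.00,0)
B = A + 1.00·(cos205°, sin205°) = (-0.9063, -0.4226)
|BD| = 9.9153
circle(B,9.00) ∩ circle(D,4.00): a=8.2354, h=3.6301
  candidates: C₊=(7.1669,3.5552) cross=35.994; C₋=(7.4764,-3.6984) cross=-35.994
  branch - wants cross < 0 → take C=(7.4764,-3.6984) (cross=-35.994)
ex = (C−B)/|BC| = (0.9314,-0.3640); ey = (0.3640,0.9314)
P = B + -2.79·ex + 3.07·ey = (-2.3875,3.4523)

-2.39 3.45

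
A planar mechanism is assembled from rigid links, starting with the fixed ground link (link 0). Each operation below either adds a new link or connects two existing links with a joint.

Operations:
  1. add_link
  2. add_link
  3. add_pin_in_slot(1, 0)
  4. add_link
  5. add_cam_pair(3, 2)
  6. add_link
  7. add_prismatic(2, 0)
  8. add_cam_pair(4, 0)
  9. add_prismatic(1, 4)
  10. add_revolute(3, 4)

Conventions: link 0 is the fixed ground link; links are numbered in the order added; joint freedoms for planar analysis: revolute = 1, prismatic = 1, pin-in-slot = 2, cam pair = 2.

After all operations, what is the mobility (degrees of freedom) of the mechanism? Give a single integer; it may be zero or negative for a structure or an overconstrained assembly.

link 0 = ground. State L|J1|J2 = 1|0|0
+link1  2|0|0
+link2  3|0|0
PS(1,0) f=2→J2  3|0|1
+link3  4|0|1
C(3,2) f=2→J2  4|0|2
+link4  5|0|2
P(2,0) f=1→J1  5|1|2
C(4,0) f=2→J2  5|1|3
P(1,4) f=1→J1  5|2|3
R(3,4) f=1→J1  5|3|3
M = 3(5−1)−2·3−3 = 12−6−3 = 3

M = 3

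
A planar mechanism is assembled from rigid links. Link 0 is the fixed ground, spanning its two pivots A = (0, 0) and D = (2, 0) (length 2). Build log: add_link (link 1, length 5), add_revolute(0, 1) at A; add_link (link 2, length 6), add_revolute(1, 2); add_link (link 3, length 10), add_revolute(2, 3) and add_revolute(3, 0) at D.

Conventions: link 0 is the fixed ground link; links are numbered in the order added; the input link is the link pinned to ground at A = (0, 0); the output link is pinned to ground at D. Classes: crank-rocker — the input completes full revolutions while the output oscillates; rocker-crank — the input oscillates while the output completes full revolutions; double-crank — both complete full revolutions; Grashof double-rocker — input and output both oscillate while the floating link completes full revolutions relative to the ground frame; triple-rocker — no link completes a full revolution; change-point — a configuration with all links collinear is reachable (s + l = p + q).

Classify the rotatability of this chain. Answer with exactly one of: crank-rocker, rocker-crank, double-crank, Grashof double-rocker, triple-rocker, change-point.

lengths: ground=2, input=5, coupler=6, output=10
sorted: s=2 (shortest), l=10 (longest), p+q=11
s + l = 12 vs p + q = 11
s + l > p + q → non-Grashof → no link fully rotates → triple-rocker

triple-rocker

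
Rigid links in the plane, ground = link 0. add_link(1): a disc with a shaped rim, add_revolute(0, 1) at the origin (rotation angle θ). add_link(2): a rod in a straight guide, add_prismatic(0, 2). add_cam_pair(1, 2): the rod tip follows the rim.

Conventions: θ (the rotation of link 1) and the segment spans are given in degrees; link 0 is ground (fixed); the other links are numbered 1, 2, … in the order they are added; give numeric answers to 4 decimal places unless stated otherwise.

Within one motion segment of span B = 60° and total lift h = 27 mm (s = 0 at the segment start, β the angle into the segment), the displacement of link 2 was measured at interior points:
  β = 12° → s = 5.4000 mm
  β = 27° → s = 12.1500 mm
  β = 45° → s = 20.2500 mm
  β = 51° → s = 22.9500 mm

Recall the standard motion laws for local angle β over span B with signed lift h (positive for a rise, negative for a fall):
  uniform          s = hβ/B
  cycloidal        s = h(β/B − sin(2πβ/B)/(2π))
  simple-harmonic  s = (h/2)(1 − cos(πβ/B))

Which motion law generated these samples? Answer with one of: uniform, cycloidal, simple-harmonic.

candidates at β/B = r: uniform s = h·r (linear in β); cycloidal s = h·(r − sin(2πr)/(2π)); simple-harmonic s = (h/2)(1 − cos(πr))
β=12°: printed 5.4000 | uniform 5.4000, cycloidal 1.3131, simple-harmonic 2.5783
β=27°: printed 12.1500 | uniform 12.1500, cycloidal 10.8221, simple-harmonic 11.3881
β=45°: printed 20.2500 | uniform 20.2500, cycloidal 24.5472, simple-harmonic 23.0459
β=51°: printed 22.9500 | uniform 22.9500, cycloidal 26.4265, simple-harmonic 25.5286
only one law matches every sample → uniform

uniform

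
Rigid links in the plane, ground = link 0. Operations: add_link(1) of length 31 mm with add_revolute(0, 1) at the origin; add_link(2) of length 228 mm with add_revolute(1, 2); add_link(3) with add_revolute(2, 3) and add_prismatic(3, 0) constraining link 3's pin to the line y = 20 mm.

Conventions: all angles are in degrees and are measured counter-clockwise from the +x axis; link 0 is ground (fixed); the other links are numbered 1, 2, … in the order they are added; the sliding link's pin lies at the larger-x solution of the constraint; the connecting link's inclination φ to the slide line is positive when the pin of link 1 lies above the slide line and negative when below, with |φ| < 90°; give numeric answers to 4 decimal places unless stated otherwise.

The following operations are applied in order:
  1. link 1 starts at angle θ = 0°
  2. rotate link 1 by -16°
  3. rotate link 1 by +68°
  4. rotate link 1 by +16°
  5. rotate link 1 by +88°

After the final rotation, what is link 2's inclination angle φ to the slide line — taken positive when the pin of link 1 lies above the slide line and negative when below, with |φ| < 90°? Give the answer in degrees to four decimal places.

geometry: r = 31 mm, L = 228 mm, e = 20 mm; θ starts at 0°
rotate link 1 by -16°: θ ← 0° -16° = -16°
rotate link 1 by +68°: θ ← -16° +68° = 52°
rotate link 1 by +16°: θ ← 52° +16° = 68°
rotate link 1 by +88°: θ ← 68° +88° = 156°
h = r sin θ − e = 12.608836 − 20 = -7.391164
sin φ = h / L = -7.391164 / 228 = -0.03241739
φ = arcsin(-0.03241739) = -1.857705°

-1.8577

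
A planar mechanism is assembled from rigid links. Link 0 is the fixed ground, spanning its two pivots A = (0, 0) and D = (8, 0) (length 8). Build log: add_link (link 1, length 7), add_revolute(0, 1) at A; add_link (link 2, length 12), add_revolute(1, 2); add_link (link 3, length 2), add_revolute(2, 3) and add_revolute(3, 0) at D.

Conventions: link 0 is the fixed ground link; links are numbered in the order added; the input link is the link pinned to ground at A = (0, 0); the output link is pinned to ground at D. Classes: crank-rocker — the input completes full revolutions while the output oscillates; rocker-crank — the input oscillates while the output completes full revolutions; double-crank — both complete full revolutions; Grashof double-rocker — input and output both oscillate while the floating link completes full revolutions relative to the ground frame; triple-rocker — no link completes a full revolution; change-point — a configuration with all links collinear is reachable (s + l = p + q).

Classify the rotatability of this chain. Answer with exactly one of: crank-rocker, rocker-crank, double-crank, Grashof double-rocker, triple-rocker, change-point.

lengths: ground=8, input=7, coupler=12, output=2
sorted: s=2 (shortest), l=12 (longest), p+q=15
s + l = 14 vs p + q = 15
s + l < p + q (Grashof) with shortest = output link → rocker-crank

rocker-crank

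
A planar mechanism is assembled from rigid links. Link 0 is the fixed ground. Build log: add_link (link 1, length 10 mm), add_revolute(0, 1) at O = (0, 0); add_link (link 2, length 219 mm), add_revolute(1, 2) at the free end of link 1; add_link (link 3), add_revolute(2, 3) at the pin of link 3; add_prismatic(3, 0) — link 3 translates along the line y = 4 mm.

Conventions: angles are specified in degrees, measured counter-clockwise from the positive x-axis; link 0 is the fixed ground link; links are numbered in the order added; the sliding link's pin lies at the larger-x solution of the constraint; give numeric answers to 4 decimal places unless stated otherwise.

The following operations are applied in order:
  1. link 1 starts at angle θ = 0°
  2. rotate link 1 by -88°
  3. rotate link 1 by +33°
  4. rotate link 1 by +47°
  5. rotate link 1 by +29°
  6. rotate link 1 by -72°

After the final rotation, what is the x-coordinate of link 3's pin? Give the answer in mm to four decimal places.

geometry: r = 10 mm, L = 219 mm, e = 4 mm; θ starts at 0°
rotate link 1 by -88°: θ ← 0° -88° = -88°
rotate link 1 by +33°: θ ← -88° +33° = -55°
rotate link 1 by +47°: θ ← -55° +47° = -8°
rotate link 1 by +29°: θ ← -8° +29° = 21°
rotate link 1 by -72°: θ ← 21° -72° = -51°
crank pin P = (r cos θ, r sin θ) = (6.293204, -7.771460)
h = r sin θ − e = -7.771460 − 4 = -11.771460
x = r cos θ + √(L² − h²) = 6.293204 + 218.683408 = 224.976611

224.9766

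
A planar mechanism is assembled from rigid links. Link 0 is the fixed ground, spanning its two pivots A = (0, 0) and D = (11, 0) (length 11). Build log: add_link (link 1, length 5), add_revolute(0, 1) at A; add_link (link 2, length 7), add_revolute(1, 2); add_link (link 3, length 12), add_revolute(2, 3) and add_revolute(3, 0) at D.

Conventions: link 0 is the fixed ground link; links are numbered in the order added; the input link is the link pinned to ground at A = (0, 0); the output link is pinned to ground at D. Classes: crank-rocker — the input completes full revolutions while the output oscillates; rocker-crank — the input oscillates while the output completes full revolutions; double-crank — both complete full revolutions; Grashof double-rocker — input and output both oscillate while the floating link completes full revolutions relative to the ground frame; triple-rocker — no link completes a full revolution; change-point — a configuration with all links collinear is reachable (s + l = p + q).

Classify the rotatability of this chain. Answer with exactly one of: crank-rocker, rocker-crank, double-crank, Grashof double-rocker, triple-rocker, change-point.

lengths: ground=11, input=5, coupler=7, output=12
sorted: s=5 (shortest), l=12 (longest), p+q=18
s + l = 17 vs p + q = 18
s + l < p + q (Grashof) with shortest = input link → crank-rocker

crank-rocker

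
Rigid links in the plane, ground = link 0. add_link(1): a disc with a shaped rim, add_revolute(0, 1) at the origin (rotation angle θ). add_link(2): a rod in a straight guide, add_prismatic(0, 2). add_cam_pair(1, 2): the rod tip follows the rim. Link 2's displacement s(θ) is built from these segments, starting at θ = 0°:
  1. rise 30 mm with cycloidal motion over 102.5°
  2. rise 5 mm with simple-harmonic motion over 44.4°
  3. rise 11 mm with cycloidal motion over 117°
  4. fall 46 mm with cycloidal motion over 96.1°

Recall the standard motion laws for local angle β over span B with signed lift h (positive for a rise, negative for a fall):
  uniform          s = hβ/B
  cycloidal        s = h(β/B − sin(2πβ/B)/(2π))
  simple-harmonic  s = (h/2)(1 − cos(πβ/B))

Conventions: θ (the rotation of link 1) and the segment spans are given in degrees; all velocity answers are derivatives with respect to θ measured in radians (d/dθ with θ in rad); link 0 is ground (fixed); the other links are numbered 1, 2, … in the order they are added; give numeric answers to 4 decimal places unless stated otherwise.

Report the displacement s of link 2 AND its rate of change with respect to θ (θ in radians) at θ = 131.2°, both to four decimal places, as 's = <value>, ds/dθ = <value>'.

segment 1 (0° to 102.5°, cycloidal, h = 30) is passed completely: s = 0.0000 + (30) = 30.0000
θ = 131.2° falls in segment 2 (102.5° to 146.9°, simple-harmonic, h = 5): β = 131.2 − 102.5 = 28.7°, B = 44.4°; Δs = 5/2·(1 − cos(π·0.6464)) = 3.6097; s = 30.0000 + 3.6097 = 33.6097
velocity in seg [102.5°–146.9°] (simple-harmonic), θ in radians: β = 28.7° = 0.5009 rad, B = 44.4° = 0.7749 rad; ds/dθ = (πh/(2B)) sin(πβ/B) = (π·5/(2·0.7749)) sin(π·0.6464) = 9.081983 mm/rad

s = 33.6097, ds/dθ = 9.0820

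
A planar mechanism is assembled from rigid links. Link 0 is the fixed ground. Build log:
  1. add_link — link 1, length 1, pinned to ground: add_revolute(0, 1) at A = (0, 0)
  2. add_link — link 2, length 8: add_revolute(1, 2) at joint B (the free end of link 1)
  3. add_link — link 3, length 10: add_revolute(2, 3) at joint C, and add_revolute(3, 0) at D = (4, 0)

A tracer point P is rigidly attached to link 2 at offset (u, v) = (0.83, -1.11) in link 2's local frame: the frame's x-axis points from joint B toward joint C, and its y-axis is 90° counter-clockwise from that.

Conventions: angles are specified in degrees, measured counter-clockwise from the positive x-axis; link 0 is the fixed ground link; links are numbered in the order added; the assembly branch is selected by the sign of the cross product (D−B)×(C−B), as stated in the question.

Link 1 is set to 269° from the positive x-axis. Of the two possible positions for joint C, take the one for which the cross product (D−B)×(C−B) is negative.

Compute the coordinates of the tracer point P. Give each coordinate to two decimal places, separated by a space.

A=(0,0), D=(4.00,0)
B = A + 1.00·(cos269°, sin269°) = (-0.0175, -0.9998)
|BD| = 4.1400
circle(B,8.00) ∩ circle(D,10.00): a=-2.2778, h=7.6689
  candidates: C₊=(-4.0799,5.8919) cross=31.749; C₋=(-0.3757,-8.9918) cross=-31.749
  branch - wants cross < 0 → take C=(-0.3757,-8.9918) (cross=-31.749)
ex = (C−B)/|BC| = (-0.0448,-0.9990); ey = (0.9990,-0.0448)
P = B + 0.83·ex + -1.11·ey = (-1.1635,-1.7793)

-1.16 -1.78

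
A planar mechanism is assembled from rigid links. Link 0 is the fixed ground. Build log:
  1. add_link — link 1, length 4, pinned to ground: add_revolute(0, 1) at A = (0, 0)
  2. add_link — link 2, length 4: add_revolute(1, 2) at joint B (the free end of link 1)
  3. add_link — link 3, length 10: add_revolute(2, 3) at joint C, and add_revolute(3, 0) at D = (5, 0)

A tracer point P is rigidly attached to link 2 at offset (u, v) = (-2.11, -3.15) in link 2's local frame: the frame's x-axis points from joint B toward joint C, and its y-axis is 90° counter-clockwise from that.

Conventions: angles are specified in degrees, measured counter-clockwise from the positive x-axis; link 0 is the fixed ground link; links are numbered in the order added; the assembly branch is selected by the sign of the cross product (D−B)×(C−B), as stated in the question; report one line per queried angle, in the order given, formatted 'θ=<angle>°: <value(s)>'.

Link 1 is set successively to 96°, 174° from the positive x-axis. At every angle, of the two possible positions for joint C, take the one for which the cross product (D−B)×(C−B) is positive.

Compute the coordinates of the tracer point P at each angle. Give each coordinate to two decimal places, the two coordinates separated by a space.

A=(0,0), D=(5.00,0)
θ=96°: B = A + 4.00·(cos96°, sin96°) = (-0.4181, 3.9781)
θ=96°: |BD| = 6.7217
θ=96°: circle(B,4.00) ∩ circle(D,10.00): a=-2.8876, h=2.7680
θ=96°:   candidates: C₊=(-1.1075,7.9182) cross=18.606; C₋=(-4.3839,3.4558) cross=-18.606
θ=96°:   branch + wants cross > 0 → take C=(-1.1075,7.9182) (cross=18.606)
θ=96°: ex = (C−B)/|BC| = (-0.1723,0.9850); ey = (-0.9850,-0.1723)
θ=96°: P = B + -2.11·ex + -3.15·ey = (3.0484,2.4426)
θ=174°: B = A + 4.00·(cos174°, sin174°) = (-3.9781, 0.4181)
θ=174°: |BD| = 8.9878
θ=174°: circle(B,4.00) ∩ circle(D,10.00): a=-0.1791, h=3.9960
θ=174°:   candidates: C₊=(-3.9711,4.4181) cross=35.915; C₋=(-4.3429,-3.5652) cross=-35.915
θ=174°:   branch + wants cross > 0 → take C=(-3.9711,4.4181) (cross=35.915)
θ=174°: ex = (C−B)/|BC| = (0.0018,1.0000); ey = (-1.0000,0.0018)
θ=174°: P = B + -2.11·ex + -3.15·ey = (-0.8318,-1.6974)

θ=96°: 3.05 2.44
θ=174°: -0.83 -1.70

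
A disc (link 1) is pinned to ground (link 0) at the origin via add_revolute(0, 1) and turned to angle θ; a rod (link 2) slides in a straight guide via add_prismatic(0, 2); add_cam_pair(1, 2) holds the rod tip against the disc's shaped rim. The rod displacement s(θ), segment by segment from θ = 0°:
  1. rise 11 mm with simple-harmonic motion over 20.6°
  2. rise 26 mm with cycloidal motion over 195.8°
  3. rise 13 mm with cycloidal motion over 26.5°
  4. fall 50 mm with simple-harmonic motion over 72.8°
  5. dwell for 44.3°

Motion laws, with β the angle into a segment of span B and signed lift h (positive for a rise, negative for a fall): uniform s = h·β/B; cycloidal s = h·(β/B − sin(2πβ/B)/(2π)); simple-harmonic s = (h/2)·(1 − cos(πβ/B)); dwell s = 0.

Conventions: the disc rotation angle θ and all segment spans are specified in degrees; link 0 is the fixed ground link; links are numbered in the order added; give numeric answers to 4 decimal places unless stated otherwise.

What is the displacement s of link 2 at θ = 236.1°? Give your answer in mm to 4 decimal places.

segment 1 (0° to 20.6°, simple-harmonic, h = 11) is passed completely: s = 0.0000 + (11) = 11.0000
segment 2 (20.6° to 216.4°, cycloidal, h = 26) is passed completely: s = 11.0000 + (26) = 37.0000
θ = 236.1° falls in segment 3 (216.4° to 242.9°, cycloidal, h = 13): β = 236.1 − 216.4 = 19.7°, B = 26.5°; Δs = 13·(0.7434 − sin(2π·0.7434)/(2π)) = 11.7314; s = 37.0000 + 11.7314 = 48.7314

48.7314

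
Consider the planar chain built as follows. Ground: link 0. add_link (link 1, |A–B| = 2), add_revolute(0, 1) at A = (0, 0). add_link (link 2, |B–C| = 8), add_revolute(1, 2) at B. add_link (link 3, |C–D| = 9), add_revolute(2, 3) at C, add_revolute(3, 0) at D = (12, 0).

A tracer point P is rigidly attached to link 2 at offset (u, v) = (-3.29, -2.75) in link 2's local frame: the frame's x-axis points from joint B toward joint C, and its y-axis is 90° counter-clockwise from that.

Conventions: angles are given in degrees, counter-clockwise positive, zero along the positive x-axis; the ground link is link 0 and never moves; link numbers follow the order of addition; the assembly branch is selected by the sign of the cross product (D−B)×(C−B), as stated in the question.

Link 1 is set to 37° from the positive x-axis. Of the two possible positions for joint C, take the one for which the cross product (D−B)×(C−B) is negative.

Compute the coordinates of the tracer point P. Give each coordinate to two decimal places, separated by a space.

A=(0,0), D=(12.00,0)
B = A + 2.00·(cos37°, sin37°) = (1.5973, 1.2036)
|BD| = 10.4721
circle(B,8.00) ∩ circle(D,9.00): a=4.4244, h=6.6652
  candidates: C₊=(6.7584,7.3161) cross=69.799; C₋=(5.2263,-5.9259) cross=-69.799
  branch - wants cross < 0 → take C=(5.2263,-5.9259) (cross=-69.799)
ex = (C−B)/|BC| = (0.4536,-0.8912); ey = (0.8912,0.4536)
P = B + -3.29·ex + -2.75·ey = (-2.3459,2.8882)

-2.35 2.89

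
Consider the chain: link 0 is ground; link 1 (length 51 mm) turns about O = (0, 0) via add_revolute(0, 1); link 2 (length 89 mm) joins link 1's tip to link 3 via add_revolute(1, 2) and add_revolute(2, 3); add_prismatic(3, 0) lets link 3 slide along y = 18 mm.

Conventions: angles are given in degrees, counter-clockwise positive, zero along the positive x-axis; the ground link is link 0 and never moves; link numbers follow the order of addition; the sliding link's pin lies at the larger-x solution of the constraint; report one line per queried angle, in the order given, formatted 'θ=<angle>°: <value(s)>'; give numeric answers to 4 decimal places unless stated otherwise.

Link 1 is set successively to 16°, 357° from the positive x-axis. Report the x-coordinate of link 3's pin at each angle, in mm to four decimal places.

geometry: r = 51 mm, L = 89 mm, e = 18 mm
θ=16°: crank pin P = (r cos θ, r sin θ) = (49.024346, 14.057505)
θ=16°: h = r sin θ − e = 14.057505 − 18 = -3.942495
θ=16°: x = r cos θ + √(L² − h²) = 49.024346 + 88.912635 = 137.936982
θ=357°: crank pin P = (r cos θ, r sin θ) = (50.930106, -2.669134)
θ=357°: h = r sin θ − e = -2.669134 − 18 = -20.669134
θ=357°: x = r cos θ + √(L² − h²) = 50.930106 + 86.566662 = 137.496768

θ=16°: 137.9370
θ=357°: 137.4968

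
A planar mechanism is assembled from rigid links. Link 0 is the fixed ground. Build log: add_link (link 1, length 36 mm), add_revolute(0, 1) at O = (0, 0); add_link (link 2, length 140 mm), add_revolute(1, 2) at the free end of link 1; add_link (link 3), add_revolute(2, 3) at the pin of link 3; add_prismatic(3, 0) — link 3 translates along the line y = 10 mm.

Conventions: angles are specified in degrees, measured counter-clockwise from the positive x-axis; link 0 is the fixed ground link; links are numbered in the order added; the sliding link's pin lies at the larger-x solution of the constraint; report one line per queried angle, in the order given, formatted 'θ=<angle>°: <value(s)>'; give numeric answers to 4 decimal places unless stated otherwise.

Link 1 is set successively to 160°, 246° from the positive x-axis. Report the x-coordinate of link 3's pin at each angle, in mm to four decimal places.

geometry: r = 36 mm, L = 140 mm, e = 10 mm
θ=160°: crank pin P = (r cos θ, r sin θ) = (-33.828934, 12.312725)
θ=160°: h = r sin θ − e = 12.312725 − 10 = 2.312725
θ=160°: x = r cos θ + √(L² − h²) = -33.828934 + 139.980896 = 106.151962
θ=246°: crank pin P = (r cos θ, r sin θ) = (-14.642519, -32.887636)
θ=246°: h = r sin θ − e = -32.887636 − 10 = -42.887636
θ=246°: x = r cos θ + √(L² − h²) = -14.642519 + 133.269091 = 118.626572

θ=160°: 106.1520
θ=246°: 118.6266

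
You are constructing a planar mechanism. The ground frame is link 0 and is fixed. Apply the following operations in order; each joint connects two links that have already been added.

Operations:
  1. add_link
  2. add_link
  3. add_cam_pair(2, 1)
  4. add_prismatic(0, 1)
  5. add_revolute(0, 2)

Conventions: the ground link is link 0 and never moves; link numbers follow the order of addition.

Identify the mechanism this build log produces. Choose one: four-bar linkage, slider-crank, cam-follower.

links: 3 (incl. ground); joints: 1 revolute, 1 prismatic, 1 higher (cam) pair, forming one closed loop
3 links, revolute + prismatic + higher pair in one loop → cam-follower

cam-follower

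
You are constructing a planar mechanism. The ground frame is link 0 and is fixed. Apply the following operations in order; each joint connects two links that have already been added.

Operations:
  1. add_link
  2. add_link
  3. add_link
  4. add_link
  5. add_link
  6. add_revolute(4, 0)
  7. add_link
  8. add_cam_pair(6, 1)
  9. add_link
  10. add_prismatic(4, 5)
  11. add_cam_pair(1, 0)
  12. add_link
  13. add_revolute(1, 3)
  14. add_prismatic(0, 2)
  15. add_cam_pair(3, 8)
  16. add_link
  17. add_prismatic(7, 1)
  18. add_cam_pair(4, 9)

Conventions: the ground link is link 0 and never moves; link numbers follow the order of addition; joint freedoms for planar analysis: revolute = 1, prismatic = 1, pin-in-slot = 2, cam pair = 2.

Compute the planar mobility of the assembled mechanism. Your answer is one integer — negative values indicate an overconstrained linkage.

ground; <1,0,0>
#1 <2,0,0>
#2 <3,0,0>
#3 <4,0,0>
#4 <5,0,0>
#5 <6,0,0>
R:4↔0 J1 <6,1,0>
#6 <7,1,0>
C:6↔1 J2 <7,1,1>
#7 <8,1,1>
P:4↔5 J1 <8,2,1>
C:1↔0 J2 <8,2,2>
#8 <9,2,2>
R:1↔3 J1 <9,3,2>
P:0↔2 J1 <9,4,2>
C:3↔8 J2 <9,4,3>
#9 <10,4,3>
P:7↔1 J1 <10,5,3>
C:4↔9 J2 <10,5,4>
3×9 − 2×5 − 1×4 = 13

M = 13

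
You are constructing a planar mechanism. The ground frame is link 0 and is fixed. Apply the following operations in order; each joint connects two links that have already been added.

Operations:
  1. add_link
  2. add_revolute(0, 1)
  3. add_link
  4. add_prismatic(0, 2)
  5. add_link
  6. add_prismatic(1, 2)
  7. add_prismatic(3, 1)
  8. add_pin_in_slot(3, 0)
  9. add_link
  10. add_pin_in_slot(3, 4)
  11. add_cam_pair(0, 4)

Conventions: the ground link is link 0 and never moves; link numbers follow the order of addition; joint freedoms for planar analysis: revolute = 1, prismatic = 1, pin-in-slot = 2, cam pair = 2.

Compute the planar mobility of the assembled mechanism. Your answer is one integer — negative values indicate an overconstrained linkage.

ground; <1,0,0>
#1 <2,0,0>
R:0↔1 J1 <2,1,0>
#2 <3,1,0>
P:0↔2 J1 <3,2,0>
#3 <4,2,0>
P:1↔2 J1 <4,3,0>
P:3↔1 J1 <4,4,0>
PS:3↔0 J2 <4,4,1>
#4 <5,4,1>
PS:3↔4 J2 <5,4,2>
C:0↔4 J2 <5,4,3>
3×4 − 2×4 − 1×3 = 1

M = 1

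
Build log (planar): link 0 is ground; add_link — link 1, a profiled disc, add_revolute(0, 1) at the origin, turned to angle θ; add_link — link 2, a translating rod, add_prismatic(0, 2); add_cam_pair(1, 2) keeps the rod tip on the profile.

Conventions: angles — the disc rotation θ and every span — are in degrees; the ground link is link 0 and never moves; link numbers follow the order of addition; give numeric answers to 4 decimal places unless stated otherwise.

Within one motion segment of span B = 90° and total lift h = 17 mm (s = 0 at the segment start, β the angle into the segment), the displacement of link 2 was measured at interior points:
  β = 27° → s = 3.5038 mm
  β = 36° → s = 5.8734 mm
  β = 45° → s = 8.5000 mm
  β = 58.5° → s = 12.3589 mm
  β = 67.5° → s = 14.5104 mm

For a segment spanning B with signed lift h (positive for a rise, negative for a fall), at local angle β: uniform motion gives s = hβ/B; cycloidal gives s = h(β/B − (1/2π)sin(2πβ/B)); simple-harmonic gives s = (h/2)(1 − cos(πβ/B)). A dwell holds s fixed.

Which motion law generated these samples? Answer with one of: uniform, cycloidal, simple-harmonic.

candidates at β/B = r: uniform s = h·r (linear in β); cycloidal s = h·(r − sin(2πr)/(2π)); simple-harmonic s = (h/2)(1 − cos(πr))
β=27°: printed 3.5038 | uniform 5.1000, cycloidal 2.5268, simple-harmonic 3.5038
β=36°: printed 5.8734 | uniform 6.8000, cycloidal 5.2097, simple-harmonic 5.8734
β=45°: printed 8.5000 | uniform 8.5000, cycloidal 8.5000, simple-harmonic 8.5000
β=58.5°: printed 12.3589 | uniform 11.0500, cycloidal 13.2389, simple-harmonic 12.3589
β=67.5°: printed 14.5104 | uniform 12.7500, cycloidal 15.4556, simple-harmonic 14.5104
only one law matches every sample → simple-harmonic

simple-harmonic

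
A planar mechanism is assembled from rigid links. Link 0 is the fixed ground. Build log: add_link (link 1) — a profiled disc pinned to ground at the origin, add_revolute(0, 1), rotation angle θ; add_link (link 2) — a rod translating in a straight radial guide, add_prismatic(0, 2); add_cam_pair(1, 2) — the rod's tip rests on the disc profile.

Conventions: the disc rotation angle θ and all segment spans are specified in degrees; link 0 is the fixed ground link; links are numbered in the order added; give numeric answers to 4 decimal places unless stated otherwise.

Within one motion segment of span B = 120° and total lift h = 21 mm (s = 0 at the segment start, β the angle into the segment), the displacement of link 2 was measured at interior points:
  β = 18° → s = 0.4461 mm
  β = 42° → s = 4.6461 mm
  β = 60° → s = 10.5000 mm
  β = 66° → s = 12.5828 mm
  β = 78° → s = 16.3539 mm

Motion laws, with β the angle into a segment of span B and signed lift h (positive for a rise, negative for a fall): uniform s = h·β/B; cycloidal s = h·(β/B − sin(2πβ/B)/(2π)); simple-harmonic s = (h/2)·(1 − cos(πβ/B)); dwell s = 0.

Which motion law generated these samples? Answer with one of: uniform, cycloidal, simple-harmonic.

candidates at β/B = r: uniform s = h·r (linear in β); cycloidal s = h·(r − sin(2πr)/(2π)); simple-harmonic s = (h/2)(1 − cos(πr))
β=18°: printed 0.4461 | uniform 3.1500, cycloidal 0.4461, simple-harmonic 1.1444
β=42°: printed 4.6461 | uniform 7.3500, cycloidal 4.6461, simple-harmonic 5.7331
β=60°: printed 10.5000 | uniform 10.5000, cycloidal 10.5000, simple-harmonic 10.5000
β=66°: printed 12.5828 | uniform 11.5500, cycloidal 12.5828, simple-harmonic 12.1426
β=78°: printed 16.3539 | uniform 13.6500, cycloidal 16.3539, simple-harmonic 15.2669
only one law matches every sample → cycloidal

cycloidal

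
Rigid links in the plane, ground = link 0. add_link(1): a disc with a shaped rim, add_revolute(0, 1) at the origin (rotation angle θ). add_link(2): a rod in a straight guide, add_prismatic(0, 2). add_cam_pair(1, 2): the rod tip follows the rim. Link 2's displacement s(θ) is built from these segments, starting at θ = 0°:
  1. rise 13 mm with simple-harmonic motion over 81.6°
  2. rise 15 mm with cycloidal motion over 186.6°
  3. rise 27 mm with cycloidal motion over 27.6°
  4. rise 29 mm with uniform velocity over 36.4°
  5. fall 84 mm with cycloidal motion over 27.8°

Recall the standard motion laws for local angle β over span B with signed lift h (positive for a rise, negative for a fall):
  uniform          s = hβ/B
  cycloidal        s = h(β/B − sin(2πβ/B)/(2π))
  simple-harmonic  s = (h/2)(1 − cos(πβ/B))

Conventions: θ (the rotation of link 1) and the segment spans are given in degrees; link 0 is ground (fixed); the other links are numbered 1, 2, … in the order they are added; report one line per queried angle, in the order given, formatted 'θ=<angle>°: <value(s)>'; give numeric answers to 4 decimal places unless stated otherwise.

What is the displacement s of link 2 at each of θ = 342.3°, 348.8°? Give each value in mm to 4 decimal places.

segment 1 (0° to 81.6°, simple-harmonic, h = 13) is passed completely: s = 0.0000 + (13) = 13.0000
segment 2 (81.6° to 268.2°, cycloidal, h = 15) is passed completely: s = 13.0000 + (15) = 28.0000
segment 3 (268.2° to 295.8°, cycloidal, h = 27) is passed completely: s = 28.0000 + (27) = 55.0000
segment 4 (295.8° to 332.2°, uniform, h = 29) is passed completely: s = 55.0000 + (29) = 84.0000
θ = 342.3° falls in segment 5 (332.2° to 360°, cycloidal, h = -84): β = 342.3 − 332.2 = 10.1°, B = 27.8°; Δs = -84·(0.3633 − sin(2π·0.3633)/(2π)) = -20.3964; s = 84.0000 − 20.3964 = 63.6036
θ = 348.8° falls in segment 5 (332.2° to 360°, cycloidal, h = -84): β = 348.8 − 332.2 = 16.6°, B = 27.8°; Δs = -84·(0.5971 − sin(2π·0.5971)/(2π)) = -57.8195; s = 84.0000 − 57.8195 = 26.1805

θ=342.3°: 63.6036
θ=348.8°: 26.1805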